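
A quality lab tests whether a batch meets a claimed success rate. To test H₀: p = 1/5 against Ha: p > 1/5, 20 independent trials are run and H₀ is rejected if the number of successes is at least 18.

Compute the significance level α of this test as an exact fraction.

Under H₀, S ~ Binomial(20, 1/5), and α = P(S ≥ 18).
Adding the binomial terms for j = 18 through 20 with p = 1/5 yields 3121/95367431640625.

3121/95367431640625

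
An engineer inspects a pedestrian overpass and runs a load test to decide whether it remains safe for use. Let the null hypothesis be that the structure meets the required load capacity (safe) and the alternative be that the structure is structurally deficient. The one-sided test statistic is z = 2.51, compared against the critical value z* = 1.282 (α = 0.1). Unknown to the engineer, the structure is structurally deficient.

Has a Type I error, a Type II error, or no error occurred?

No error (correct decision).

Since z = 2.51 > z* = 1.282, H₀ is rejected.
H₀ is false (actually the structure is structurally deficient).
The decision matches the true state — no error.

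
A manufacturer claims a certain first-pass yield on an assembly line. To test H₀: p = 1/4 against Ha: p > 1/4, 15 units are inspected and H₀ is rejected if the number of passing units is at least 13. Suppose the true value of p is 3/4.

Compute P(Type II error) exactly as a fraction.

β = P(fail to reject H₀ | Ha true) = P(Y ≤ 12 | p = 3/4), Y ~ Binomial(15, 3/4).
Adding the binomial probabilities P(Y=0)+…+P(Y=12) at p = 3/4 gives 820244467/1073741824.

820244467/1073741824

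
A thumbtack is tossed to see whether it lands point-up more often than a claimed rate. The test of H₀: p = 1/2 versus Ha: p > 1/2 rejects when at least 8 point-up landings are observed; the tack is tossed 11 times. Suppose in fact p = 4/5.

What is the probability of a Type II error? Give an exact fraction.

12589/78125

A Type II error is failing to reject when Ha holds: with p = 4/5, β = P(Y ≤ 7).
Equivalently, β = 1 − P(Y ≥ 8) = 12589/78125.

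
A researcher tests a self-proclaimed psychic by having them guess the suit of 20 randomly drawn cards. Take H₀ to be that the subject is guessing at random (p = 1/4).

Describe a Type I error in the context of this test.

A Type I error would mean concluding that the subject performs better than chance when in fact the subject is guessing at random (p = 1/4).

A Type I error is rejecting H₀ when H₀ is true.
Here that means concluding the subject has some ability beyond chance when actually the subject is guessing at random (p = 1/4).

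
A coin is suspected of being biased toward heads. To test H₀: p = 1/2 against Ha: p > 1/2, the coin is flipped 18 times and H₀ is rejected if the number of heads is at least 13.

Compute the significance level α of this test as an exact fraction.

1577/32768

α = P(reject H₀ | H₀ true) = P(X ≥ 13 | p = 1/2), with X ~ Binomial(18, 1/2).
Summing the upper tail: (8568 + 3060 + 816 + 153 + 18 + 1) / 2^18 = 12616/262144 = 1577/32768.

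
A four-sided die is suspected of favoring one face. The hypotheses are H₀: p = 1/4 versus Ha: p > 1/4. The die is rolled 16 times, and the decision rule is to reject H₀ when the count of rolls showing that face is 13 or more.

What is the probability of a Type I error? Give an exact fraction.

16249/4294967296

The Type I error probability is α = P(S ≥ 13) computed under H₀, where S ~ Binomial(16, 1/4).
Adding the binomial terms for j = 13 through 16 with p = 1/4 yields 16249/4294967296.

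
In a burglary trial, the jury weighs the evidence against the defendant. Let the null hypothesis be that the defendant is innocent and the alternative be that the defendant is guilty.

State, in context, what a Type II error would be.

A Type II error would mean concluding that the defendant is innocent (or at least failing to establish that the defendant is guilty) when in fact the defendant is guilty.

A Type II error is failing to reject H₀ when H₀ is false.
Here that means acquitting the defendant when actually the defendant is guilty.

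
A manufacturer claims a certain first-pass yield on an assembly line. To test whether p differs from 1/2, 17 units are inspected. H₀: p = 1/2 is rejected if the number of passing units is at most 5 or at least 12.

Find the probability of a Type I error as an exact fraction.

4701/32768

α = P(Y ≤ 5 or Y ≥ 12 | p = 1/2), Y ~ Binomial(17, 1/2).
By symmetry, α = 2·P(Y ≤ 5) = 2·(1 + 17 + 136 + 680 + 2380 + 6188)/131072 = 18804/131072 = 4701/32768.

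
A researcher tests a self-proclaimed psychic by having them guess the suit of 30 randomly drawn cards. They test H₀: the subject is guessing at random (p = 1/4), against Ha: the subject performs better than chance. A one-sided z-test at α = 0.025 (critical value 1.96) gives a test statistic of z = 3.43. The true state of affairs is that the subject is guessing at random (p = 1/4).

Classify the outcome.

Since z = 3.43 > z* = 1.96, H₀ is rejected.
H₀ is true (actually the subject is guessing at random (p = 1/4)).
Rejecting a true H₀ is a Type I error.

Type I error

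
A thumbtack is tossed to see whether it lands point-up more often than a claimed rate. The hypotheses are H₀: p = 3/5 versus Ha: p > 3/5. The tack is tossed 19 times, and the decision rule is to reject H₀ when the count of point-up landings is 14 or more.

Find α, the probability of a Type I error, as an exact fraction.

Under H₀, X ~ Binomial(19, 3/5), and α = P(X ≥ 14).
Summing C(19,j)(3/5)^j(2/5)^{19−j} for j = 14,…,19 gives 3107499742269/19073486328125.

3107499742269/19073486328125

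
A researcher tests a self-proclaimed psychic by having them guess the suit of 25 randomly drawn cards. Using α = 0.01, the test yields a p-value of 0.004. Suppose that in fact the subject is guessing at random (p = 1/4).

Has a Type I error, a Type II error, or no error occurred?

Type I error

The conventional null hypothesis is that the subject is guessing at random (p = 1/4).
Since p = 0.004 < α = 0.01, H₀ is rejected.
H₀ is true (actually the subject is guessing at random (p = 1/4)).
Rejecting a true H₀ is a Type I error.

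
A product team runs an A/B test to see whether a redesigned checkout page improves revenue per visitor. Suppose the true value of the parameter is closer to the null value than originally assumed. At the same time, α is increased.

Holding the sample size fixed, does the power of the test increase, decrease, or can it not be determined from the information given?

Cannot be determined from the information given.

The first change alone would make β increase; the second alone would make β decrease. Which effect dominates depends on the magnitudes, which are not given.
Since power = 1 − β, the effect on power is likewise indeterminate.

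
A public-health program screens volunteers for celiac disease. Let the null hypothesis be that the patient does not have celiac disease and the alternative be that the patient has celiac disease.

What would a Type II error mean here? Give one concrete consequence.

A Type II error would mean concluding that the patient does not have celiac disease (or at least failing to establish that the patient has celiac disease) when in fact the patient has celiac disease. Consequence: a patient with celiac disease is told they are healthy and receives no treatment.

A Type II error is failing to reject H₀ when H₀ is false.
Here that means clearing the patient as negative when actually the patient has celiac disease.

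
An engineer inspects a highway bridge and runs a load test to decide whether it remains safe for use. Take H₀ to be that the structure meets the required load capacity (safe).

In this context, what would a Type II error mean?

A Type II error would mean concluding that the structure meets the required load capacity (safe) (or at least failing to establish that the structure is structurally deficient) when in fact the structure is structurally deficient.

A Type II error is failing to reject H₀ when H₀ is false.
Here that means keeping the structure open when actually the structure is structurally deficient.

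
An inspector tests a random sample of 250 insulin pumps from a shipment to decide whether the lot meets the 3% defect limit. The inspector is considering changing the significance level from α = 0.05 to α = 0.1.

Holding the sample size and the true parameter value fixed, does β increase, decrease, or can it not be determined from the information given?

A larger α widens the rejection region, so when the alternative is true more outcomes lead to rejection — failing to reject becomes less likely.

It decreases.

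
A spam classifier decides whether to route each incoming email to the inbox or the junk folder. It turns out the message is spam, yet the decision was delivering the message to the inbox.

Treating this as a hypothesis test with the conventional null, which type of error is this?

Type II error

The null hypothesis here is that the message is legitimate (not spam).
'Delivering the message to the inbox' corresponds to failing to reject H₀.
H₀ was not rejected but H₀ is false — a Type II error (false negative).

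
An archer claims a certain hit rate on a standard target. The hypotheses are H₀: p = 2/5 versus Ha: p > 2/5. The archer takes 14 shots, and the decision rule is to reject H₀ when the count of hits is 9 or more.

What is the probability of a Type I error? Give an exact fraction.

The Type I error probability is α = P(Y ≥ 9) computed under H₀, where Y ~ Binomial(14, 2/5).
Summing C(14,j)(2/5)^j(3/5)^{14−j} for j = 9,…,14 gives 355950592/6103515625.

355950592/6103515625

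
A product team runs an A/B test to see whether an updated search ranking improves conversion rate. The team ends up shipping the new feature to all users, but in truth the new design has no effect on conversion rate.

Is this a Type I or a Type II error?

The null hypothesis here is that the new design has no effect on conversion rate.
'Shipping the new feature to all users' corresponds to rejecting H₀.
H₀ was rejected but H₀ is true — a Type I error (false positive).

Type I error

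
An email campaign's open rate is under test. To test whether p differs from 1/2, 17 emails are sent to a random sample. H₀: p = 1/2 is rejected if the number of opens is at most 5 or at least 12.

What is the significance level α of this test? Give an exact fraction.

4701/32768

Under H₀, S ~ Binomial(17, 1/2); α is the probability of landing in either tail, P(S ≤ 5) + P(S ≥ 12).
The two tails are symmetric, so α = 2·(1 + 17 + 136 + 680 + 2380 + 6188)/2^17 = 18804/131072 = 4701/32768.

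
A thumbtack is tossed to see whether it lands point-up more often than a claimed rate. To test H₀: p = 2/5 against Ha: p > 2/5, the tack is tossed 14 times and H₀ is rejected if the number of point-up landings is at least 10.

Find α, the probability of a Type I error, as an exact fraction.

21373952/1220703125

Under H₀, Y ~ Binomial(14, 2/5), and α = P(Y ≥ 10).
P(Y ≥ 10) = Σ_{j=10}^{14} C(14,j)·(2/5)^j·(3/5)^{14-j} = 21373952/1220703125.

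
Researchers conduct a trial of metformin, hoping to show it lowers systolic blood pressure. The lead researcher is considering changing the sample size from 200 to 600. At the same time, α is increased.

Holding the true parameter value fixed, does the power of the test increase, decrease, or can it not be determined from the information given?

It increases.

More data shrinks sampling variability; the test statistic under Ha concentrates further from the null value, making rejection more likely. A larger α widens the rejection region, so when the alternative is true more outcomes lead to rejection — failing to reject becomes less likely. Both changes push β in the same direction.
Since power = 1 − β and β decreases, power increases.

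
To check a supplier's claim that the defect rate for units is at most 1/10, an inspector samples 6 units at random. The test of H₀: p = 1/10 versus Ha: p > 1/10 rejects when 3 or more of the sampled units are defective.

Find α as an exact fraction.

317/20000

Under H₀, X ~ Binomial(6, 1/10); the Type I error rate is P(X ≥ 3).
Computing the lower-tail complement: 1 − 19683/20000 = 317/20000.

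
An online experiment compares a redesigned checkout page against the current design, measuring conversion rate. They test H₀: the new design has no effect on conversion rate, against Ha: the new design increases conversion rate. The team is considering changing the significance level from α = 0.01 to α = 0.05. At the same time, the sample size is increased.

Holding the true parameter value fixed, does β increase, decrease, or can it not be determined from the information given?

It decreases.

With a larger α the critical value moves toward the center, so more of the Ha sampling distribution lies in the rejection region. More data shrinks sampling variability; the test statistic under Ha concentrates further from the null value, making rejection more likely. Both changes push β in the same direction.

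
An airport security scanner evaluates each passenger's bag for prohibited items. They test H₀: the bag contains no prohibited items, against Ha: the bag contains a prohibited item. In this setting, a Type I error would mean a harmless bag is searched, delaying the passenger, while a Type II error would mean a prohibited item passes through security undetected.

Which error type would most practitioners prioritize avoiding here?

The Type II consequence (a prohibited item passes through security undetected) is more severe than the Type I consequence (a harmless bag is searched, delaying the passenger).

Type II error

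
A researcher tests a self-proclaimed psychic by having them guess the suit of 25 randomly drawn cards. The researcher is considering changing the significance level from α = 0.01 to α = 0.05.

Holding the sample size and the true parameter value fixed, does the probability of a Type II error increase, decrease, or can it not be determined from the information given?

It decreases.

A larger α widens the rejection region, so when the alternative is true more outcomes lead to rejection — failing to reject becomes less likely.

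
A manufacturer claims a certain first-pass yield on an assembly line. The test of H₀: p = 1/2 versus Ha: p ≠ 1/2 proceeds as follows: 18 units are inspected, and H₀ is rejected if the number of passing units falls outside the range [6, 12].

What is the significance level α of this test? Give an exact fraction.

Under H₀, Y ~ Binomial(18, 1/2); α is the probability of landing in either tail, P(Y ≤ 5) + P(Y ≥ 13).
The two tails are symmetric, so α = 2·(1 + 18 + 153 + 816 + 3060 + 8568)/2^18 = 25232/262144 = 1577/16384.

1577/16384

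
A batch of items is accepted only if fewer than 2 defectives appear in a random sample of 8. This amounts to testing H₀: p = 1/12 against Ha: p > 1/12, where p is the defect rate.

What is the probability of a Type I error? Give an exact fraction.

59725447/429981696

Under H₀, S ~ Binomial(8, 1/12); the Type I error rate is P(S ≥ 2).
Via the complement, α = 1 − Σ_{j=0}^{1} C(8,j)(1/12)^j(11/12)^{8-j} = 59725447/429981696.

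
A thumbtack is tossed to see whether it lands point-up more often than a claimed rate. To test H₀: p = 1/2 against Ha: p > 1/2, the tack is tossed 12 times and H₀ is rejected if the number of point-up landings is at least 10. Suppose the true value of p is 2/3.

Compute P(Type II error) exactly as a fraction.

435185/531441

Under the alternative p = 2/3, Y ~ Binomial(12, 2/3); β is the probability the test does not reject, P(Y < 10).
Summing C(12,j)·(2/3)^j·(1/3)^{12-j} for j = 0..9 gives 435185/531441.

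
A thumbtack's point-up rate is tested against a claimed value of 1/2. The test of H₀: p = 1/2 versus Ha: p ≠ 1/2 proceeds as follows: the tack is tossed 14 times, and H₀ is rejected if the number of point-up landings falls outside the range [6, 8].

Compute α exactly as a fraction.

α = P(S ≤ 5 or S ≥ 9 | p = 1/2), S ~ Binomial(14, 1/2).
The two tails are symmetric, so α = 2·(1 + 14 + 91 + 364 + 1001 + 2002)/2^14 = 6946/16384 = 3473/8192.

3473/8192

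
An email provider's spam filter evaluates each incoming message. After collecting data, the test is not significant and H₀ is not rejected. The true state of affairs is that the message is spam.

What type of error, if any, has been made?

The conventional null hypothesis here is that the message is legitimate (not spam).
H₀ was not rejected, but H₀ is actually false.
Failing to reject a false null hypothesis is a Type II error (false negative).

Type II error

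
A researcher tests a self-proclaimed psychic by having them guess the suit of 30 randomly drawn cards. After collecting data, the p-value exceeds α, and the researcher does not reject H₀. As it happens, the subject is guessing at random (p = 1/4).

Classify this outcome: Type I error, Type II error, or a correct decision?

The conventional null hypothesis here is that the subject is guessing at random (p = 1/4).
The test retained a true H₀ — the decision matches the true state.

No error (correct decision).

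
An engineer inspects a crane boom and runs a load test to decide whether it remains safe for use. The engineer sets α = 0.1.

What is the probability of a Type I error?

The significance level α is, by definition, the probability of a Type I error — P(reject H₀ | H₀ true).

0.1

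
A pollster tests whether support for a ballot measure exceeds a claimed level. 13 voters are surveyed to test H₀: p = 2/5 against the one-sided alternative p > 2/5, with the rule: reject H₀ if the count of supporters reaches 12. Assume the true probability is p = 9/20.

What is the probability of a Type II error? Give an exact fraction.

10234633838806861/10240000000000000

A Type II error is failing to reject when Ha holds: with p = 9/20, β = P(X ≤ 11).
Summing C(13,j)·(9/20)^j·(11/20)^{13-j} for j = 0..11 gives 10234633838806861/10240000000000000.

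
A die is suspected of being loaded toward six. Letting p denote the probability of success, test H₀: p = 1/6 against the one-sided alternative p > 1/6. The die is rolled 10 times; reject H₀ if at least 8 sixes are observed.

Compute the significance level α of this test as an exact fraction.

α = P(reject H₀ | H₀ true) = P(S ≥ 8 | p = 1/6), with S ~ Binomial(10, 1/6).
Summing C(10,j)(1/6)^j(5/6)^{10−j} for j = 8,…,10 gives 49/2519424.

49/2519424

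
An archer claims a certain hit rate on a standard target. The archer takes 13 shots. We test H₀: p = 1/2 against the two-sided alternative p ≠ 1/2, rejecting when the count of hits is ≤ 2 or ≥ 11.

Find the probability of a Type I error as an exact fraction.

α = P(Y ≤ 2 or Y ≥ 11 | p = 1/2), Y ~ Binomial(13, 1/2).
By symmetry, α = 2·P(Y ≤ 2) = 2·(1 + 13 + 78)/8192 = 184/8192 = 23/1024.

23/1024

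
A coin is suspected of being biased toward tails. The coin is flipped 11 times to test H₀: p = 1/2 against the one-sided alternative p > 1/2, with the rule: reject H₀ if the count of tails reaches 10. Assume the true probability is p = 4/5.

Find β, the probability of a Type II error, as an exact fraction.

6619897/9765625

β = P(fail to reject H₀ | Ha true) = P(Y ≤ 9 | p = 4/5), Y ~ Binomial(11, 4/5).
Adding the binomial probabilities P(Y=0)+…+P(Y=9) at p = 4/5 gives 6619897/9765625.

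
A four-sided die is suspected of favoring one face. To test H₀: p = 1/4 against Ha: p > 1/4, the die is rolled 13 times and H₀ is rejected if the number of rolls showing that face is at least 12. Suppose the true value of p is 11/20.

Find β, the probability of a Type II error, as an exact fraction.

A Type II error is failing to reject when Ha holds: with p = 11/20, β = P(X ≤ 11).
Adding the binomial probabilities P(X=0)+…+P(X=11) at p = 11/20 gives 636861571623279/640000000000000.

636861571623279/640000000000000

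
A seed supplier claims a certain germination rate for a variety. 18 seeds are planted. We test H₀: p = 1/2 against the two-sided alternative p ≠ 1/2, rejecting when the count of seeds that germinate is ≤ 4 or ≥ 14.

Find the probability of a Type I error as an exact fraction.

The significance level is the null-hypothesis probability of the rejection region {≤4} ∪ {≥14}.
Each tail has probability (1 + 18 + 153 + 816 + 3060)/262144; doubling gives α = 8096/262144 = 253/8192.

253/8192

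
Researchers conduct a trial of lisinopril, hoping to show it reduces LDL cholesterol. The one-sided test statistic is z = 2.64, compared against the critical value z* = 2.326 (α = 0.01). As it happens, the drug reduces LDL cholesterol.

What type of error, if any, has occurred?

The conventional null hypothesis is that the drug has no effect on LDL cholesterol.
Since z = 2.64 > z* = 2.326, H₀ is rejected.
H₀ is false (actually the drug reduces LDL cholesterol).
The decision matches the true state — no error.

No error (correct decision).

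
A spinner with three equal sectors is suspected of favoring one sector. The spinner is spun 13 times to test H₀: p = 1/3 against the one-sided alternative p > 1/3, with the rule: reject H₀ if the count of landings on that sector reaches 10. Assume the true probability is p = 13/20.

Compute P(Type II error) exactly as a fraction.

β = P(fail to reject H₀ | Ha true) = P(K ≤ 9 | p = 13/20), K ~ Binomial(13, 13/20).
Equivalently, β = 1 − P(K ≥ 10) = 739046497348117/1024000000000000.

739046497348117/1024000000000000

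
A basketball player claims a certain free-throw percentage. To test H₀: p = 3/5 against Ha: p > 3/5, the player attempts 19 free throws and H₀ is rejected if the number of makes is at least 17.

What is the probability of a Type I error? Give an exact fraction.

α = P(reject H₀ | H₀ true) = P(K ≥ 17 | p = 3/5), with K ~ Binomial(19, 3/5).
Summing C(19,j)(3/5)^j(2/5)^{19−j} for j = 17,…,19 gives 104216111541/19073486328125.

104216111541/19073486328125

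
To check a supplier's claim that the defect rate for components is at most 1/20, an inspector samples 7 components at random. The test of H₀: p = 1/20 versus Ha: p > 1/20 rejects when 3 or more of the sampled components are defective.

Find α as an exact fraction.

Under H₀, X ~ Binomial(7, 1/20); the Type I error rate is P(X ≥ 3).
α = 1 − P(X ≤ 2) = 1 − 255038197/256000000 = 961803/256000000.

961803/256000000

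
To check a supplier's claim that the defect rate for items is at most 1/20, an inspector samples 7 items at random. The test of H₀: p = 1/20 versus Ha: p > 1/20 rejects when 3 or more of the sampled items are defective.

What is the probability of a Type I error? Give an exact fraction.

961803/256000000

The significance level is the probability, assuming p = 1/20, of seeing 3 or more defectives in 7 draws.
Computing the lower-tail complement: 1 − 255038197/256000000 = 961803/256000000.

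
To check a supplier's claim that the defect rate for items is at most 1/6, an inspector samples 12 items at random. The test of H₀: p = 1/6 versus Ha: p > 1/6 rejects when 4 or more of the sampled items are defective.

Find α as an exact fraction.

Under H₀, S ~ Binomial(12, 1/6); the Type I error rate is P(S ≥ 4).
Computing the lower-tail complement: 1 − 634765625/725594112 = 90828487/725594112.

90828487/725594112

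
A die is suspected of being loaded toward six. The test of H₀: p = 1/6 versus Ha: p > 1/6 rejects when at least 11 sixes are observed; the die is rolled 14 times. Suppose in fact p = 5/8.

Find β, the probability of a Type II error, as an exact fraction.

1830419739927/2199023255552

A Type II error is failing to reject when Ha holds: with p = 5/8, β = P(S ≤ 10).
Equivalently, β = 1 − P(S ≥ 11) = 1830419739927/2199023255552.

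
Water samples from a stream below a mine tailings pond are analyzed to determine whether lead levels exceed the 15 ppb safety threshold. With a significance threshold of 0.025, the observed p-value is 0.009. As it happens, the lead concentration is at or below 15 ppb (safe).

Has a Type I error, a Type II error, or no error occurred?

The conventional null hypothesis is that the lead concentration is at or below 15 ppb (safe).
Since p = 0.009 < α = 0.025, H₀ is rejected.
H₀ is true (actually the lead concentration is at or below 15 ppb (safe)).
Rejecting a true H₀ is a Type I error.

Type I error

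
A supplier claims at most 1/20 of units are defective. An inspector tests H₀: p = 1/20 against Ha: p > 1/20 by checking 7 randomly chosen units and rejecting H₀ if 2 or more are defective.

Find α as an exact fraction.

28403547/640000000

The significance level is the probability, assuming p = 1/20, of seeing 2 or more defectives in 7 draws.
Via the complement, α = 1 − Σ_{j=0}^{1} C(7,j)(1/20)^j(19/20)^{7-j} = 28403547/640000000.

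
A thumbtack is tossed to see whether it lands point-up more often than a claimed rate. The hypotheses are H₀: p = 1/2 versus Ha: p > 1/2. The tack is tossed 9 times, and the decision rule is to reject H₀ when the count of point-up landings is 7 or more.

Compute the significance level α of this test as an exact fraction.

Under H₀, X ~ Binomial(9, 1/2), and α = P(X ≥ 7).
That's C(9,7) + C(9,8) + C(9,9) over 2^9, i.e. (36 + 9 + 1)/512 = 46/512 = 23/256.

23/256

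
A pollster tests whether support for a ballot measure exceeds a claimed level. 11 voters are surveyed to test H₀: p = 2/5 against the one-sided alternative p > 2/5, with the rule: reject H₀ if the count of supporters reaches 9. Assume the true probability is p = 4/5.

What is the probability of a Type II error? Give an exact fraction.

3736313/9765625

A Type II error is failing to reject when Ha holds: with p = 4/5, β = P(X ≤ 8).
Adding the binomial probabilities P(X=0)+…+P(X=8) at p = 4/5 gives 3736313/9765625.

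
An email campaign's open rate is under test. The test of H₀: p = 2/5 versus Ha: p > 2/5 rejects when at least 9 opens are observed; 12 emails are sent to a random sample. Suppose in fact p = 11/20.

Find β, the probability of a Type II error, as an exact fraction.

709043757719553/819200000000000

Under the alternative p = 11/20, X ~ Binomial(12, 11/20); β is the probability the test does not reject, P(X < 9).
Adding the binomial probabilities P(X=0)+…+P(X=8) at p = 11/20 gives 709043757719553/819200000000000.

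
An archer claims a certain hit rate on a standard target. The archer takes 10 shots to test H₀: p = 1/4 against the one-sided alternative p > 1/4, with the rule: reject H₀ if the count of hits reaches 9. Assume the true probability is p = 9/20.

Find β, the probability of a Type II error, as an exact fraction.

10193896961809/10240000000000

β = P(fail to reject H₀ | Ha true) = P(Y ≤ 8 | p = 9/20), Y ~ Binomial(10, 9/20).
Summing C(10,j)·(9/20)^j·(11/20)^{10-j} for j = 0..8 gives 10193896961809/10240000000000.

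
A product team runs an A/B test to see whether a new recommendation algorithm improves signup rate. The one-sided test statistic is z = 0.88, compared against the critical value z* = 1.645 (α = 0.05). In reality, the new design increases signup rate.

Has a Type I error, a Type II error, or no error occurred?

Type II error

The conventional null hypothesis is that the new design has no effect on signup rate.
Since z = 0.88 ≤ z* = 1.645, H₀ is not rejected.
H₀ is false (actually the new design increases signup rate).
Failing to reject a false H₀ is a Type II error.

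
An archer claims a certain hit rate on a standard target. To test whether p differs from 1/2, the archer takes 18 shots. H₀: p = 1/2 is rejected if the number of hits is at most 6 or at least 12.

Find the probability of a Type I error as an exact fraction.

The significance level is the null-hypothesis probability of the rejection region {≤6} ∪ {≥12}.
Each tail has probability (1 + 18 + 153 + 816 + 3060 + 8568 + 18564)/262144; doubling gives α = 62360/262144 = 7795/32768.

7795/32768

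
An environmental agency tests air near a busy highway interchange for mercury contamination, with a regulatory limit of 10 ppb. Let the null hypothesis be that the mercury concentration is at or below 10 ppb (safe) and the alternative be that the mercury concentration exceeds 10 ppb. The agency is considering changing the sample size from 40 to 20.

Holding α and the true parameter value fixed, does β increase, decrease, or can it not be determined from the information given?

It increases.

Reducing n widens both sampling distributions, so the test has less ability to distinguish Ha from H₀.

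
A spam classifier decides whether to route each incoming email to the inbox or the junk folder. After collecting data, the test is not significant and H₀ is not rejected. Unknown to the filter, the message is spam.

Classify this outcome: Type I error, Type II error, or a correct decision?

The conventional null hypothesis here is that the message is legitimate (not spam).
H₀ was not rejected, but H₀ is actually false.
Failing to reject a false null hypothesis is a Type II error (false negative).

Type II error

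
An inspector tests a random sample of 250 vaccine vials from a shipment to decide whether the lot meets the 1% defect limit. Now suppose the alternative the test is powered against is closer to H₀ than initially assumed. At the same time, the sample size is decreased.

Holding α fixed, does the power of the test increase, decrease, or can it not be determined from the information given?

It decreases.

A smaller departure from H₀ means the test statistic under Ha is distributed closer to where it would be under H₀; rejection becomes less likely. A smaller sample increases the standard error, so the sampling distributions under H₀ and Ha overlap more. Both changes push β in the same direction.
Since power = 1 − β and β increases, power decreases.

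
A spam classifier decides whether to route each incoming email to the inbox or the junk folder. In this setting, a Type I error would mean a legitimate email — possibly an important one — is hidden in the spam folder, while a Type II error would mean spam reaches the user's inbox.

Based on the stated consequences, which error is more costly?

The Type I consequence (a legitimate email — possibly an important one — is hidden in the spam folder) is more severe than the Type II consequence (spam reaches the user's inbox).

Type I error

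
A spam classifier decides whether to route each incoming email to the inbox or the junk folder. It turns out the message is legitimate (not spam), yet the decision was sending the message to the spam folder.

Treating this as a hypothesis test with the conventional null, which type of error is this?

Type I error

The null hypothesis here is that the message is legitimate (not spam).
'Sending the message to the spam folder' corresponds to rejecting H₀.
H₀ was rejected but H₀ is true — a Type I error (false positive).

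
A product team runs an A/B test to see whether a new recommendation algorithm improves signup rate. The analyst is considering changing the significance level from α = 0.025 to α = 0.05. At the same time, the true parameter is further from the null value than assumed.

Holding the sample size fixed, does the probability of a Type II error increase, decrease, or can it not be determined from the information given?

A larger α widens the rejection region, so when the alternative is true more outcomes lead to rejection — failing to reject becomes less likely. A bigger departure from H₀ is easier for the test to detect, so it fails to reject less often. Both changes push β in the same direction.

It decreases.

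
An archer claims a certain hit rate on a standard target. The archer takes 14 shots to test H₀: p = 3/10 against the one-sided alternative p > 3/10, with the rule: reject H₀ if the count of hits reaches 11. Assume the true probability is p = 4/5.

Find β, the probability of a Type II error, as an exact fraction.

A Type II error is failing to reject when Ha holds: with p = 4/5, β = P(Y ≤ 10).
Equivalently, β = 1 − P(Y ≥ 11) = 1842102761/6103515625.

1842102761/6103515625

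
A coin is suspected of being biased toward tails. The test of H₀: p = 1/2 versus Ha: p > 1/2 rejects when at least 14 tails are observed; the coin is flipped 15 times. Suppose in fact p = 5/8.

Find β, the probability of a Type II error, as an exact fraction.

17439598153791/17592186044416

A Type II error is failing to reject when Ha holds: with p = 5/8, β = P(S ≤ 13).
Adding the binomial probabilities P(S=0)+…+P(S=13) at p = 5/8 gives 17439598153791/17592186044416.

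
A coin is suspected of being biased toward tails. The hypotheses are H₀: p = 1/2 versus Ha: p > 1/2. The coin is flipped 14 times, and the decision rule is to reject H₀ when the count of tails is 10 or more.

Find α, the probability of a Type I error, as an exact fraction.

Under H₀, X ~ Binomial(14, 1/2), and α = P(X ≥ 10).
Summing the upper tail: (1001 + 364 + 91 + 14 + 1) / 2^14 = 1471/16384.

1471/16384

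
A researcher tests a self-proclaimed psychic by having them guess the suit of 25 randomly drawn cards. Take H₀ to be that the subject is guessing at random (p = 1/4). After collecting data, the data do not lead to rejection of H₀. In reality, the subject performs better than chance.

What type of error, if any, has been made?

H₀ was not rejected, but H₀ is actually false.
Failing to reject a false null hypothesis is a Type II error (false negative).

Type II error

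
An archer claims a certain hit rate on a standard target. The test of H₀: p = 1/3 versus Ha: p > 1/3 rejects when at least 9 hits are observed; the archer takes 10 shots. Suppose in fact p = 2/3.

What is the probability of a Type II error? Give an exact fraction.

β = P(fail to reject H₀ | Ha true) = P(Y ≤ 8 | p = 2/3), Y ~ Binomial(10, 2/3).
Equivalently, β = 1 − P(Y ≥ 9) = 17635/19683.

17635/19683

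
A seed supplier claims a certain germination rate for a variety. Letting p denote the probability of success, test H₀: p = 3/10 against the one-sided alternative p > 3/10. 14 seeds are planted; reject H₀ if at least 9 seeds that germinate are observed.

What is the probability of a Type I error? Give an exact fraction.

α = P(reject H₀ | H₀ true) = P(S ≥ 9 | p = 3/10), with S ~ Binomial(14, 3/10).
Adding the binomial terms for j = 9 through 14 with p = 3/10 yields 828852291297/100000000000000.

828852291297/100000000000000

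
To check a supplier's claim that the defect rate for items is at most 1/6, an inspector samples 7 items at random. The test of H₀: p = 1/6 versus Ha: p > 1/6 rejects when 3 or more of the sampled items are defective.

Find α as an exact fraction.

331/3456

α = P(reject H₀ | H₀ true) = P(X ≥ 3 | p = 1/6), X ~ Binomial(7, 1/6).
Via the complement, α = 1 − Σ_{j=0}^{2} C(7,j)(1/6)^j(5/6)^{7-j} = 331/3456.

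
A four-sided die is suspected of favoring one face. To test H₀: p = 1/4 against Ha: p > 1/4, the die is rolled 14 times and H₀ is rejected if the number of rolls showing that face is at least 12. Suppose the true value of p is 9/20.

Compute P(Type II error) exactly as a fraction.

817437922121895041/819200000000000000

A Type II error is failing to reject when Ha holds: with p = 9/20, β = P(Y ≤ 11).
Equivalently, β = 1 − P(Y ≥ 12) = 817437922121895041/819200000000000000.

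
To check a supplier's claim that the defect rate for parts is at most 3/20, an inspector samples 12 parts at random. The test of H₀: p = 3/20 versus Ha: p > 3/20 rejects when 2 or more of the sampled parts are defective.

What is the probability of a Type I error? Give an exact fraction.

2279589495695451/4096000000000000

α = P(reject H₀ | H₀ true) = P(Y ≥ 2 | p = 3/20), Y ~ Binomial(12, 3/20).
α = 1 − P(Y ≤ 1) = 1 − 1816410504304549/4096000000000000 = 2279589495695451/4096000000000000.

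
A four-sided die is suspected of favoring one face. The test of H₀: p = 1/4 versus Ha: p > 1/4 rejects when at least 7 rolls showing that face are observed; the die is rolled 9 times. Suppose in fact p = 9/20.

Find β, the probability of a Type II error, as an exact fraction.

A Type II error is failing to reject when Ha holds: with p = 9/20, β = P(Y ≤ 6).
Adding the binomial probabilities P(Y=0)+…+P(Y=6) at p = 9/20 gives 30407271323/32000000000.

30407271323/32000000000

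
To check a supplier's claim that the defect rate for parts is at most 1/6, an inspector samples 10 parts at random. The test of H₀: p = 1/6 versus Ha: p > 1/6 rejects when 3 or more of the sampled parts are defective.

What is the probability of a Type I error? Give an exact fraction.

566299/2519424

The significance level is the probability, assuming p = 1/6, of seeing 3 or more defectives in 10 draws.
α = 1 − P(K ≤ 2) = 1 − 1953125/2519424 = 566299/2519424.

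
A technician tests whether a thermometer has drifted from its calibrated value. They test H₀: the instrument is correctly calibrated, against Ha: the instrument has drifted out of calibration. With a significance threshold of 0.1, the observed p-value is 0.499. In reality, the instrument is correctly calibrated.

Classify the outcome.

No error (correct decision).

Since p = 0.499 ≥ α = 0.1, H₀ is not rejected.
H₀ is true (actually the instrument is correctly calibrated).
The decision matches the true state — no error.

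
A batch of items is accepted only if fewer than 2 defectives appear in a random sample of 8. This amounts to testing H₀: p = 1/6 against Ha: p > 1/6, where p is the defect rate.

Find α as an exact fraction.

663991/1679616

α = P(reject H₀ | H₀ true) = P(S ≥ 2 | p = 1/6), S ~ Binomial(8, 1/6).
Computing the lower-tail complement: 1 − 1015625/1679616 = 663991/1679616.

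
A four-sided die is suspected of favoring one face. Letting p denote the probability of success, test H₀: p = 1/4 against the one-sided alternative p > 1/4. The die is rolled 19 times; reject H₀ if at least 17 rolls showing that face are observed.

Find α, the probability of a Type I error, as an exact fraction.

α = P(reject H₀ | H₀ true) = P(S ≥ 17 | p = 1/4), with S ~ Binomial(19, 1/4).
Adding the binomial terms for j = 17 through 19 with p = 1/4 yields 1597/274877906944.

1597/274877906944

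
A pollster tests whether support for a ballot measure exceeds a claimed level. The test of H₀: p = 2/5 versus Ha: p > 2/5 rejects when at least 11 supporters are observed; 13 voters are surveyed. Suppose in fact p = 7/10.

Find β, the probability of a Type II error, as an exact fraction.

A Type II error is failing to reject when Ha holds: with p = 7/10, β = P(Y ≤ 10).
Summing C(13,j)·(7/10)^j·(3/10)^{13-j} for j = 0..10 gives 7788298257/9765625000.

7788298257/9765625000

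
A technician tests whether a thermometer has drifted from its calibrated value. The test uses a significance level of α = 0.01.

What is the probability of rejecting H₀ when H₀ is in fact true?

0.01

The significance level α is, by definition, the probability of a Type I error — P(reject H₀ | H₀ true).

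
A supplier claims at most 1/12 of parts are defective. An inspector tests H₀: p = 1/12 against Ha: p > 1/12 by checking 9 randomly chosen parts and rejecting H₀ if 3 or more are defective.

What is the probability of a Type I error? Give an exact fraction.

α = P(reject H₀ | H₀ true) = P(K ≥ 3 | p = 1/12), K ~ Binomial(9, 1/12).
Computing the lower-tail complement: 1 − 19487171/20155392 = 668221/20155392.

668221/20155392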